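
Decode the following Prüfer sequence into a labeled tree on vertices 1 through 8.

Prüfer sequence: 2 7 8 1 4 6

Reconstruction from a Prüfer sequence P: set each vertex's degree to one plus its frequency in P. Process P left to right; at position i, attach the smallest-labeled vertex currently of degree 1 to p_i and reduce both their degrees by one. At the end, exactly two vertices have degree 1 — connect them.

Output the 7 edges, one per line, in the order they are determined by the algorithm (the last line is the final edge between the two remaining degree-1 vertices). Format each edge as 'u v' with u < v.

Answer: 2 3
2 7
5 8
1 7
1 4
4 6
6 8

Derivation:
Initial degrees: {1:2, 2:2, 3:1, 4:2, 5:1, 6:2, 7:2, 8:2}
Step 1: smallest deg-1 vertex = 3, p_1 = 2. Add edge {2,3}. Now deg[3]=0, deg[2]=1.
Step 2: smallest deg-1 vertex = 2, p_2 = 7. Add edge {2,7}. Now deg[2]=0, deg[7]=1.
Step 3: smallest deg-1 vertex = 5, p_3 = 8. Add edge {5,8}. Now deg[5]=0, deg[8]=1.
Step 4: smallest deg-1 vertex = 7, p_4 = 1. Add edge {1,7}. Now deg[7]=0, deg[1]=1.
Step 5: smallest deg-1 vertex = 1, p_5 = 4. Add edge {1,4}. Now deg[1]=0, deg[4]=1.
Step 6: smallest deg-1 vertex = 4, p_6 = 6. Add edge {4,6}. Now deg[4]=0, deg[6]=1.
Final: two remaining deg-1 vertices are 6, 8. Add edge {6,8}.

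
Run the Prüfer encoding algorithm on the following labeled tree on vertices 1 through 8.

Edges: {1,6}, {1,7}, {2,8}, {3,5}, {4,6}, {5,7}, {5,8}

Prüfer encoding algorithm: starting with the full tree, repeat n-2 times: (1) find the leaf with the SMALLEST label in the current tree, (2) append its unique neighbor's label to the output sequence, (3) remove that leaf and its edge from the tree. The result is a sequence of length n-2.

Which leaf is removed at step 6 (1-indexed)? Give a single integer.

Answer: 7

Derivation:
Step 1: current leaves = {2,3,4}. Remove leaf 2 (neighbor: 8).
Step 2: current leaves = {3,4,8}. Remove leaf 3 (neighbor: 5).
Step 3: current leaves = {4,8}. Remove leaf 4 (neighbor: 6).
Step 4: current leaves = {6,8}. Remove leaf 6 (neighbor: 1).
Step 5: current leaves = {1,8}. Remove leaf 1 (neighbor: 7).
Step 6: current leaves = {7,8}. Remove leaf 7 (neighbor: 5).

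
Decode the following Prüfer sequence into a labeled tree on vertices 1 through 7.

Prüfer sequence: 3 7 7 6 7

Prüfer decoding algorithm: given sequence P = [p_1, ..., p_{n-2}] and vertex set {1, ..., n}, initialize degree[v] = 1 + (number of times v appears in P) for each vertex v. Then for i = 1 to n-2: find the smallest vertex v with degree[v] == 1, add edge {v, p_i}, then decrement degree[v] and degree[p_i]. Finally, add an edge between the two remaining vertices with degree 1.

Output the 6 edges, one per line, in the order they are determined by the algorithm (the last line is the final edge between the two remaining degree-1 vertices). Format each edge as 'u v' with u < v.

Answer: 1 3
2 7
3 7
4 6
5 7
6 7

Derivation:
Initial degrees: {1:1, 2:1, 3:2, 4:1, 5:1, 6:2, 7:4}
Step 1: smallest deg-1 vertex = 1, p_1 = 3. Add edge {1,3}. Now deg[1]=0, deg[3]=1.
Step 2: smallest deg-1 vertex = 2, p_2 = 7. Add edge {2,7}. Now deg[2]=0, deg[7]=3.
Step 3: smallest deg-1 vertex = 3, p_3 = 7. Add edge {3,7}. Now deg[3]=0, deg[7]=2.
Step 4: smallest deg-1 vertex = 4, p_4 = 6. Add edge {4,6}. Now deg[4]=0, deg[6]=1.
Step 5: smallest deg-1 vertex = 5, p_5 = 7. Add edge {5,7}. Now deg[5]=0, deg[7]=1.
Final: two remaining deg-1 vertices are 6, 7. Add edge {6,7}.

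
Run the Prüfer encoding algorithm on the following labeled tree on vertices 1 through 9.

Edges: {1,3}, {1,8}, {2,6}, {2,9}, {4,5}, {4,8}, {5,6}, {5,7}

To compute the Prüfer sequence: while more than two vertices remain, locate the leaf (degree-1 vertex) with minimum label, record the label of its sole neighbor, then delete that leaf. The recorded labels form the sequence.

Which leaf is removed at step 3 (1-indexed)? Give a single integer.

Answer: 7

Derivation:
Step 1: current leaves = {3,7,9}. Remove leaf 3 (neighbor: 1).
Step 2: current leaves = {1,7,9}. Remove leaf 1 (neighbor: 8).
Step 3: current leaves = {7,8,9}. Remove leaf 7 (neighbor: 5).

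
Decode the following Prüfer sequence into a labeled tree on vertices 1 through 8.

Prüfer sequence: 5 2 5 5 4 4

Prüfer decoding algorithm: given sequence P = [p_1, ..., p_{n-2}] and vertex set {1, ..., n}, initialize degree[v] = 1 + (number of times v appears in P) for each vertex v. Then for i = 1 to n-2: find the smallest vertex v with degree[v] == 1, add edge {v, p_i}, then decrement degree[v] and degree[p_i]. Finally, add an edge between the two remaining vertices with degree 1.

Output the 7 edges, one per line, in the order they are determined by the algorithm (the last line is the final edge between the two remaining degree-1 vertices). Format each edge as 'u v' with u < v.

Answer: 1 5
2 3
2 5
5 6
4 5
4 7
4 8

Derivation:
Initial degrees: {1:1, 2:2, 3:1, 4:3, 5:4, 6:1, 7:1, 8:1}
Step 1: smallest deg-1 vertex = 1, p_1 = 5. Add edge {1,5}. Now deg[1]=0, deg[5]=3.
Step 2: smallest deg-1 vertex = 3, p_2 = 2. Add edge {2,3}. Now deg[3]=0, deg[2]=1.
Step 3: smallest deg-1 vertex = 2, p_3 = 5. Add edge {2,5}. Now deg[2]=0, deg[5]=2.
Step 4: smallest deg-1 vertex = 6, p_4 = 5. Add edge {5,6}. Now deg[6]=0, deg[5]=1.
Step 5: smallest deg-1 vertex = 5, p_5 = 4. Add edge {4,5}. Now deg[5]=0, deg[4]=2.
Step 6: smallest deg-1 vertex = 7, p_6 = 4. Add edge {4,7}. Now deg[7]=0, deg[4]=1.
Final: two remaining deg-1 vertices are 4, 8. Add edge {4,8}.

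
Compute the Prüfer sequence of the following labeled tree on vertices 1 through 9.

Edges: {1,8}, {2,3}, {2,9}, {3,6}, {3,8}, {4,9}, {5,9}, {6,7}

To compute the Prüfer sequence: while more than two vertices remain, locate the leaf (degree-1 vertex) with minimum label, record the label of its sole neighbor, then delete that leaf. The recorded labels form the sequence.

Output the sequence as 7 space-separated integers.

Answer: 8 9 9 6 3 3 2

Derivation:
Step 1: leaves = {1,4,5,7}. Remove smallest leaf 1, emit neighbor 8.
Step 2: leaves = {4,5,7,8}. Remove smallest leaf 4, emit neighbor 9.
Step 3: leaves = {5,7,8}. Remove smallest leaf 5, emit neighbor 9.
Step 4: leaves = {7,8,9}. Remove smallest leaf 7, emit neighbor 6.
Step 5: leaves = {6,8,9}. Remove smallest leaf 6, emit neighbor 3.
Step 6: leaves = {8,9}. Remove smallest leaf 8, emit neighbor 3.
Step 7: leaves = {3,9}. Remove smallest leaf 3, emit neighbor 2.
Done: 2 vertices remain (2, 9). Sequence = [8 9 9 6 3 3 2]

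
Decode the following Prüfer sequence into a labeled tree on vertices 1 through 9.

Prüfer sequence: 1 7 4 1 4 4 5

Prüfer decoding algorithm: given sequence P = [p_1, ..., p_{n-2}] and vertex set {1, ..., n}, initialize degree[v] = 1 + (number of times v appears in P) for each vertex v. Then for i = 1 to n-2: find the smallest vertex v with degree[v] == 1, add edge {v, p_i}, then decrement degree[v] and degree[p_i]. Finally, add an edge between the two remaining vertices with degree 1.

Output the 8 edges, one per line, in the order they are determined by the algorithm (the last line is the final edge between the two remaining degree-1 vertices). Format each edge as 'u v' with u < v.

Initial degrees: {1:3, 2:1, 3:1, 4:4, 5:2, 6:1, 7:2, 8:1, 9:1}
Step 1: smallest deg-1 vertex = 2, p_1 = 1. Add edge {1,2}. Now deg[2]=0, deg[1]=2.
Step 2: smallest deg-1 vertex = 3, p_2 = 7. Add edge {3,7}. Now deg[3]=0, deg[7]=1.
Step 3: smallest deg-1 vertex = 6, p_3 = 4. Add edge {4,6}. Now deg[6]=0, deg[4]=3.
Step 4: smallest deg-1 vertex = 7, p_4 = 1. Add edge {1,7}. Now deg[7]=0, deg[1]=1.
Step 5: smallest deg-1 vertex = 1, p_5 = 4. Add edge {1,4}. Now deg[1]=0, deg[4]=2.
Step 6: smallest deg-1 vertex = 8, p_6 = 4. Add edge {4,8}. Now deg[8]=0, deg[4]=1.
Step 7: smallest deg-1 vertex = 4, p_7 = 5. Add edge {4,5}. Now deg[4]=0, deg[5]=1.
Final: two remaining deg-1 vertices are 5, 9. Add edge {5,9}.

Answer: 1 2
3 7
4 6
1 7
1 4
4 8
4 5
5 9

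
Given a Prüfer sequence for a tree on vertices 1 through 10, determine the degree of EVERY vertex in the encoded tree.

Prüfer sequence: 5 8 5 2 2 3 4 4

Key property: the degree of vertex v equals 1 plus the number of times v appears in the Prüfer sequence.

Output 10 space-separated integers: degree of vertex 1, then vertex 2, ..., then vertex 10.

Answer: 1 3 2 3 3 1 1 2 1 1

Derivation:
p_1 = 5: count[5] becomes 1
p_2 = 8: count[8] becomes 1
p_3 = 5: count[5] becomes 2
p_4 = 2: count[2] becomes 1
p_5 = 2: count[2] becomes 2
p_6 = 3: count[3] becomes 1
p_7 = 4: count[4] becomes 1
p_8 = 4: count[4] becomes 2
Degrees (1 + count): deg[1]=1+0=1, deg[2]=1+2=3, deg[3]=1+1=2, deg[4]=1+2=3, deg[5]=1+2=3, deg[6]=1+0=1, deg[7]=1+0=1, deg[8]=1+1=2, deg[9]=1+0=1, deg[10]=1+0=1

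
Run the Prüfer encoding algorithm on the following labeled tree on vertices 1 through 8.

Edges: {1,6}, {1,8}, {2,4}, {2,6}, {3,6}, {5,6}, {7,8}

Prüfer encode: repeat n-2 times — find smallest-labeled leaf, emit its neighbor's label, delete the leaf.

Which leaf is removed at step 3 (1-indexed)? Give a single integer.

Step 1: current leaves = {3,4,5,7}. Remove leaf 3 (neighbor: 6).
Step 2: current leaves = {4,5,7}. Remove leaf 4 (neighbor: 2).
Step 3: current leaves = {2,5,7}. Remove leaf 2 (neighbor: 6).

Answer: 2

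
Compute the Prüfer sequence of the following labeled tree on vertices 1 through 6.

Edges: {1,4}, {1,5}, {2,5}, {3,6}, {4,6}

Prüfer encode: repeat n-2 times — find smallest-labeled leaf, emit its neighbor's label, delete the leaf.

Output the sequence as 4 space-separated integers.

Answer: 5 6 1 4

Derivation:
Step 1: leaves = {2,3}. Remove smallest leaf 2, emit neighbor 5.
Step 2: leaves = {3,5}. Remove smallest leaf 3, emit neighbor 6.
Step 3: leaves = {5,6}. Remove smallest leaf 5, emit neighbor 1.
Step 4: leaves = {1,6}. Remove smallest leaf 1, emit neighbor 4.
Done: 2 vertices remain (4, 6). Sequence = [5 6 1 4]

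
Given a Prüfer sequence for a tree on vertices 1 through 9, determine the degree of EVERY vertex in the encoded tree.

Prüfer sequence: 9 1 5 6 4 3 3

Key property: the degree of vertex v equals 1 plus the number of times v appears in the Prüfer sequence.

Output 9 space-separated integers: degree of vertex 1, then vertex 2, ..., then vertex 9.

p_1 = 9: count[9] becomes 1
p_2 = 1: count[1] becomes 1
p_3 = 5: count[5] becomes 1
p_4 = 6: count[6] becomes 1
p_5 = 4: count[4] becomes 1
p_6 = 3: count[3] becomes 1
p_7 = 3: count[3] becomes 2
Degrees (1 + count): deg[1]=1+1=2, deg[2]=1+0=1, deg[3]=1+2=3, deg[4]=1+1=2, deg[5]=1+1=2, deg[6]=1+1=2, deg[7]=1+0=1, deg[8]=1+0=1, deg[9]=1+1=2

Answer: 2 1 3 2 2 2 1 1 2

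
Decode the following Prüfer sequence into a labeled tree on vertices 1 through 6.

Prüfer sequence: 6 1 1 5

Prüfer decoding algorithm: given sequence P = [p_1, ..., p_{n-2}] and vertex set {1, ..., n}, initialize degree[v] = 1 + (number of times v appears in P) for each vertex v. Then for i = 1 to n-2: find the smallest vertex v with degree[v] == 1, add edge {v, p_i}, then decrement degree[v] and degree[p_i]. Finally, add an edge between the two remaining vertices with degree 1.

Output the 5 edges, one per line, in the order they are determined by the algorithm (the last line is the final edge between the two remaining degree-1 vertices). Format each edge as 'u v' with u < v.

Answer: 2 6
1 3
1 4
1 5
5 6

Derivation:
Initial degrees: {1:3, 2:1, 3:1, 4:1, 5:2, 6:2}
Step 1: smallest deg-1 vertex = 2, p_1 = 6. Add edge {2,6}. Now deg[2]=0, deg[6]=1.
Step 2: smallest deg-1 vertex = 3, p_2 = 1. Add edge {1,3}. Now deg[3]=0, deg[1]=2.
Step 3: smallest deg-1 vertex = 4, p_3 = 1. Add edge {1,4}. Now deg[4]=0, deg[1]=1.
Step 4: smallest deg-1 vertex = 1, p_4 = 5. Add edge {1,5}. Now deg[1]=0, deg[5]=1.
Final: two remaining deg-1 vertices are 5, 6. Add edge {5,6}.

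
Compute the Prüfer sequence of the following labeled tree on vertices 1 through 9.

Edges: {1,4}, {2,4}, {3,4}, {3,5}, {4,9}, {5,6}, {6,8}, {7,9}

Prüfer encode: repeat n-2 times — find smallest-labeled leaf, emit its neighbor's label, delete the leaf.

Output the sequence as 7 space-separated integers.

Step 1: leaves = {1,2,7,8}. Remove smallest leaf 1, emit neighbor 4.
Step 2: leaves = {2,7,8}. Remove smallest leaf 2, emit neighbor 4.
Step 3: leaves = {7,8}. Remove smallest leaf 7, emit neighbor 9.
Step 4: leaves = {8,9}. Remove smallest leaf 8, emit neighbor 6.
Step 5: leaves = {6,9}. Remove smallest leaf 6, emit neighbor 5.
Step 6: leaves = {5,9}. Remove smallest leaf 5, emit neighbor 3.
Step 7: leaves = {3,9}. Remove smallest leaf 3, emit neighbor 4.
Done: 2 vertices remain (4, 9). Sequence = [4 4 9 6 5 3 4]

Answer: 4 4 9 6 5 3 4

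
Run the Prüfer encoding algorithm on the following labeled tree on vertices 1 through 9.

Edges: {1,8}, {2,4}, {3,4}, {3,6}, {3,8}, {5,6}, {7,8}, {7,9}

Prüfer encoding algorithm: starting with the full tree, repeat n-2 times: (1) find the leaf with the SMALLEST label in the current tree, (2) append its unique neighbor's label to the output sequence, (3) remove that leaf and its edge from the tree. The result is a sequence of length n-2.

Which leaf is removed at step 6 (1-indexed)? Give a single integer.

Answer: 3

Derivation:
Step 1: current leaves = {1,2,5,9}. Remove leaf 1 (neighbor: 8).
Step 2: current leaves = {2,5,9}. Remove leaf 2 (neighbor: 4).
Step 3: current leaves = {4,5,9}. Remove leaf 4 (neighbor: 3).
Step 4: current leaves = {5,9}. Remove leaf 5 (neighbor: 6).
Step 5: current leaves = {6,9}. Remove leaf 6 (neighbor: 3).
Step 6: current leaves = {3,9}. Remove leaf 3 (neighbor: 8).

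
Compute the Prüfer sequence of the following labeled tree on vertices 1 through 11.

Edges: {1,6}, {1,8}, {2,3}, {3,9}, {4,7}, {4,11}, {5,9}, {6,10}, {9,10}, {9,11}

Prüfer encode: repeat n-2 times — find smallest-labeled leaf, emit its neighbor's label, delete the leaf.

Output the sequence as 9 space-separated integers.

Answer: 3 9 9 4 11 1 6 10 9

Derivation:
Step 1: leaves = {2,5,7,8}. Remove smallest leaf 2, emit neighbor 3.
Step 2: leaves = {3,5,7,8}. Remove smallest leaf 3, emit neighbor 9.
Step 3: leaves = {5,7,8}. Remove smallest leaf 5, emit neighbor 9.
Step 4: leaves = {7,8}. Remove smallest leaf 7, emit neighbor 4.
Step 5: leaves = {4,8}. Remove smallest leaf 4, emit neighbor 11.
Step 6: leaves = {8,11}. Remove smallest leaf 8, emit neighbor 1.
Step 7: leaves = {1,11}. Remove smallest leaf 1, emit neighbor 6.
Step 8: leaves = {6,11}. Remove smallest leaf 6, emit neighbor 10.
Step 9: leaves = {10,11}. Remove smallest leaf 10, emit neighbor 9.
Done: 2 vertices remain (9, 11). Sequence = [3 9 9 4 11 1 6 10 9]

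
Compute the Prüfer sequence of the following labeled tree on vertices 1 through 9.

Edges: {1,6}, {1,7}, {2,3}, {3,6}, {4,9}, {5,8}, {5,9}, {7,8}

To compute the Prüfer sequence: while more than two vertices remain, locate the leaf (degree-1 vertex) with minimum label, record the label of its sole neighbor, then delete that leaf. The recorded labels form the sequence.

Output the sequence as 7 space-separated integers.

Answer: 3 6 9 1 7 8 5

Derivation:
Step 1: leaves = {2,4}. Remove smallest leaf 2, emit neighbor 3.
Step 2: leaves = {3,4}. Remove smallest leaf 3, emit neighbor 6.
Step 3: leaves = {4,6}. Remove smallest leaf 4, emit neighbor 9.
Step 4: leaves = {6,9}. Remove smallest leaf 6, emit neighbor 1.
Step 5: leaves = {1,9}. Remove smallest leaf 1, emit neighbor 7.
Step 6: leaves = {7,9}. Remove smallest leaf 7, emit neighbor 8.
Step 7: leaves = {8,9}. Remove smallest leaf 8, emit neighbor 5.
Done: 2 vertices remain (5, 9). Sequence = [3 6 9 1 7 8 5]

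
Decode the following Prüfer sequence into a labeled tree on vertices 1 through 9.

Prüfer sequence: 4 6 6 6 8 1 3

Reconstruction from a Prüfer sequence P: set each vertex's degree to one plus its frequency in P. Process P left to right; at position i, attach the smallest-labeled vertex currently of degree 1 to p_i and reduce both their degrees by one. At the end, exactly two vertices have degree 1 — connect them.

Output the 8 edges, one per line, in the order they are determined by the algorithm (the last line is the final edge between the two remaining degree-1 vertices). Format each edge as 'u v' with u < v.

Initial degrees: {1:2, 2:1, 3:2, 4:2, 5:1, 6:4, 7:1, 8:2, 9:1}
Step 1: smallest deg-1 vertex = 2, p_1 = 4. Add edge {2,4}. Now deg[2]=0, deg[4]=1.
Step 2: smallest deg-1 vertex = 4, p_2 = 6. Add edge {4,6}. Now deg[4]=0, deg[6]=3.
Step 3: smallest deg-1 vertex = 5, p_3 = 6. Add edge {5,6}. Now deg[5]=0, deg[6]=2.
Step 4: smallest deg-1 vertex = 7, p_4 = 6. Add edge {6,7}. Now deg[7]=0, deg[6]=1.
Step 5: smallest deg-1 vertex = 6, p_5 = 8. Add edge {6,8}. Now deg[6]=0, deg[8]=1.
Step 6: smallest deg-1 vertex = 8, p_6 = 1. Add edge {1,8}. Now deg[8]=0, deg[1]=1.
Step 7: smallest deg-1 vertex = 1, p_7 = 3. Add edge {1,3}. Now deg[1]=0, deg[3]=1.
Final: two remaining deg-1 vertices are 3, 9. Add edge {3,9}.

Answer: 2 4
4 6
5 6
6 7
6 8
1 8
1 3
3 9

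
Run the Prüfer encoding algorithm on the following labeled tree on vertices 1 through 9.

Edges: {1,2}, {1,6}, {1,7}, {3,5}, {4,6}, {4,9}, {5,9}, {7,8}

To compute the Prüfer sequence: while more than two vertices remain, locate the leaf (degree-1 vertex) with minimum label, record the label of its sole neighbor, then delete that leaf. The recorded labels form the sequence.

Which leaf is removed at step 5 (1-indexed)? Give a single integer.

Answer: 7

Derivation:
Step 1: current leaves = {2,3,8}. Remove leaf 2 (neighbor: 1).
Step 2: current leaves = {3,8}. Remove leaf 3 (neighbor: 5).
Step 3: current leaves = {5,8}. Remove leaf 5 (neighbor: 9).
Step 4: current leaves = {8,9}. Remove leaf 8 (neighbor: 7).
Step 5: current leaves = {7,9}. Remove leaf 7 (neighbor: 1).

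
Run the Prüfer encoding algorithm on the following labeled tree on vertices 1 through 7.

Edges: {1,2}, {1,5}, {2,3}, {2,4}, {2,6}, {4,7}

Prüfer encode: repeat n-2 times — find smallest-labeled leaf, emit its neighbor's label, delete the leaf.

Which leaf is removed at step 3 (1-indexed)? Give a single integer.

Answer: 1

Derivation:
Step 1: current leaves = {3,5,6,7}. Remove leaf 3 (neighbor: 2).
Step 2: current leaves = {5,6,7}. Remove leaf 5 (neighbor: 1).
Step 3: current leaves = {1,6,7}. Remove leaf 1 (neighbor: 2).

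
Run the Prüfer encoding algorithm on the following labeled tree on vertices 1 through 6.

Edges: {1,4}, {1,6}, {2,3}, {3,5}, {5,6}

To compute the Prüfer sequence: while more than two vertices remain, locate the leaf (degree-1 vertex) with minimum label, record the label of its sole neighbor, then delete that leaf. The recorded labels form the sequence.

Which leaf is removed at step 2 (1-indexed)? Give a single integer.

Answer: 3

Derivation:
Step 1: current leaves = {2,4}. Remove leaf 2 (neighbor: 3).
Step 2: current leaves = {3,4}. Remove leaf 3 (neighbor: 5).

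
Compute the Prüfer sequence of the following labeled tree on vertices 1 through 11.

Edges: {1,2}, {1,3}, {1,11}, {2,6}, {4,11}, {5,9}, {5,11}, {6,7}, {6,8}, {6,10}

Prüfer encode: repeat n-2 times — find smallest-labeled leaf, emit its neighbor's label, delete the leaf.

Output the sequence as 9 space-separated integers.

Answer: 1 11 6 6 5 11 6 2 1

Derivation:
Step 1: leaves = {3,4,7,8,9,10}. Remove smallest leaf 3, emit neighbor 1.
Step 2: leaves = {4,7,8,9,10}. Remove smallest leaf 4, emit neighbor 11.
Step 3: leaves = {7,8,9,10}. Remove smallest leaf 7, emit neighbor 6.
Step 4: leaves = {8,9,10}. Remove smallest leaf 8, emit neighbor 6.
Step 5: leaves = {9,10}. Remove smallest leaf 9, emit neighbor 5.
Step 6: leaves = {5,10}. Remove smallest leaf 5, emit neighbor 11.
Step 7: leaves = {10,11}. Remove smallest leaf 10, emit neighbor 6.
Step 8: leaves = {6,11}. Remove smallest leaf 6, emit neighbor 2.
Step 9: leaves = {2,11}. Remove smallest leaf 2, emit neighbor 1.
Done: 2 vertices remain (1, 11). Sequence = [1 11 6 6 5 11 6 2 1]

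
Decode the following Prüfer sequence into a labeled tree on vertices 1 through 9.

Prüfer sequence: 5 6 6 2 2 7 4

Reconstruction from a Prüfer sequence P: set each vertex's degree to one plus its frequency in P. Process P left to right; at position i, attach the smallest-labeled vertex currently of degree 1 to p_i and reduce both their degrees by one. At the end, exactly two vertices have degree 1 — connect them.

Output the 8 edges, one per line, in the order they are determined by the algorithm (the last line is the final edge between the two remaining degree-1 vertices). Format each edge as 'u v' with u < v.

Initial degrees: {1:1, 2:3, 3:1, 4:2, 5:2, 6:3, 7:2, 8:1, 9:1}
Step 1: smallest deg-1 vertex = 1, p_1 = 5. Add edge {1,5}. Now deg[1]=0, deg[5]=1.
Step 2: smallest deg-1 vertex = 3, p_2 = 6. Add edge {3,6}. Now deg[3]=0, deg[6]=2.
Step 3: smallest deg-1 vertex = 5, p_3 = 6. Add edge {5,6}. Now deg[5]=0, deg[6]=1.
Step 4: smallest deg-1 vertex = 6, p_4 = 2. Add edge {2,6}. Now deg[6]=0, deg[2]=2.
Step 5: smallest deg-1 vertex = 8, p_5 = 2. Add edge {2,8}. Now deg[8]=0, deg[2]=1.
Step 6: smallest deg-1 vertex = 2, p_6 = 7. Add edge {2,7}. Now deg[2]=0, deg[7]=1.
Step 7: smallest deg-1 vertex = 7, p_7 = 4. Add edge {4,7}. Now deg[7]=0, deg[4]=1.
Final: two remaining deg-1 vertices are 4, 9. Add edge {4,9}.

Answer: 1 5
3 6
5 6
2 6
2 8
2 7
4 7
4 9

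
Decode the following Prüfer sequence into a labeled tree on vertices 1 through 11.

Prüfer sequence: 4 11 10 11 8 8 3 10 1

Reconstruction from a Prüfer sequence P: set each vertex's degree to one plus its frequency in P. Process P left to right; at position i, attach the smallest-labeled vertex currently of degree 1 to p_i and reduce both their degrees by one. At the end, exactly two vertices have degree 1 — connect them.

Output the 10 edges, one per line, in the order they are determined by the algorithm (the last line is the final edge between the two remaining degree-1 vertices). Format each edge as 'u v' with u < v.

Answer: 2 4
4 11
5 10
6 11
7 8
8 9
3 8
3 10
1 10
1 11

Derivation:
Initial degrees: {1:2, 2:1, 3:2, 4:2, 5:1, 6:1, 7:1, 8:3, 9:1, 10:3, 11:3}
Step 1: smallest deg-1 vertex = 2, p_1 = 4. Add edge {2,4}. Now deg[2]=0, deg[4]=1.
Step 2: smallest deg-1 vertex = 4, p_2 = 11. Add edge {4,11}. Now deg[4]=0, deg[11]=2.
Step 3: smallest deg-1 vertex = 5, p_3 = 10. Add edge {5,10}. Now deg[5]=0, deg[10]=2.
Step 4: smallest deg-1 vertex = 6, p_4 = 11. Add edge {6,11}. Now deg[6]=0, deg[11]=1.
Step 5: smallest deg-1 vertex = 7, p_5 = 8. Add edge {7,8}. Now deg[7]=0, deg[8]=2.
Step 6: smallest deg-1 vertex = 9, p_6 = 8. Add edge {8,9}. Now deg[9]=0, deg[8]=1.
Step 7: smallest deg-1 vertex = 8, p_7 = 3. Add edge {3,8}. Now deg[8]=0, deg[3]=1.
Step 8: smallest deg-1 vertex = 3, p_8 = 10. Add edge {3,10}. Now deg[3]=0, deg[10]=1.
Step 9: smallest deg-1 vertex = 10, p_9 = 1. Add edge {1,10}. Now deg[10]=0, deg[1]=1.
Final: two remaining deg-1 vertices are 1, 11. Add edge {1,11}.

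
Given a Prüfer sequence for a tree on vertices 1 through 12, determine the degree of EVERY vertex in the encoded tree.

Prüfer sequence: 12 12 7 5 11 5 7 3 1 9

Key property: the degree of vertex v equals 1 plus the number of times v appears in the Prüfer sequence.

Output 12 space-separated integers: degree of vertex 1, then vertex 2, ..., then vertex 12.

Answer: 2 1 2 1 3 1 3 1 2 1 2 3

Derivation:
p_1 = 12: count[12] becomes 1
p_2 = 12: count[12] becomes 2
p_3 = 7: count[7] becomes 1
p_4 = 5: count[5] becomes 1
p_5 = 11: count[11] becomes 1
p_6 = 5: count[5] becomes 2
p_7 = 7: count[7] becomes 2
p_8 = 3: count[3] becomes 1
p_9 = 1: count[1] becomes 1
p_10 = 9: count[9] becomes 1
Degrees (1 + count): deg[1]=1+1=2, deg[2]=1+0=1, deg[3]=1+1=2, deg[4]=1+0=1, deg[5]=1+2=3, deg[6]=1+0=1, deg[7]=1+2=3, deg[8]=1+0=1, deg[9]=1+1=2, deg[10]=1+0=1, deg[11]=1+1=2, deg[12]=1+2=3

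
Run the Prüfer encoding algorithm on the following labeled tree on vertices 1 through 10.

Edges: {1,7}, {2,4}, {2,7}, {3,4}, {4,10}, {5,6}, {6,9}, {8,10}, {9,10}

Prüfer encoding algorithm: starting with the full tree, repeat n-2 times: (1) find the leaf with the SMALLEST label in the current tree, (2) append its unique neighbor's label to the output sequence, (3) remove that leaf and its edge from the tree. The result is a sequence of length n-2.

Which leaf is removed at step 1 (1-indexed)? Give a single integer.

Step 1: current leaves = {1,3,5,8}. Remove leaf 1 (neighbor: 7).

Answer: 1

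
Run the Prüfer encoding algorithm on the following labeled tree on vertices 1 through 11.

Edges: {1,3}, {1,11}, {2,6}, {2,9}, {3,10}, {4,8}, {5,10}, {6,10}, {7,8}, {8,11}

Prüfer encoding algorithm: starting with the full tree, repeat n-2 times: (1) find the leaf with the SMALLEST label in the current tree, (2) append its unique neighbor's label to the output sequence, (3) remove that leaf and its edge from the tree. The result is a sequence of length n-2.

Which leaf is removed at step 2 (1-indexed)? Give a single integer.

Answer: 5

Derivation:
Step 1: current leaves = {4,5,7,9}. Remove leaf 4 (neighbor: 8).
Step 2: current leaves = {5,7,9}. Remove leaf 5 (neighbor: 10).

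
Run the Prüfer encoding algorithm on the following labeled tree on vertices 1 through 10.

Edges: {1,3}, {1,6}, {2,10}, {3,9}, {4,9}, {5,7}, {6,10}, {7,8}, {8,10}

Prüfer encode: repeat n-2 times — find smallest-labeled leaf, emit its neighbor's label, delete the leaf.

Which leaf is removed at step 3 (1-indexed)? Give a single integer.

Answer: 5

Derivation:
Step 1: current leaves = {2,4,5}. Remove leaf 2 (neighbor: 10).
Step 2: current leaves = {4,5}. Remove leaf 4 (neighbor: 9).
Step 3: current leaves = {5,9}. Remove leaf 5 (neighbor: 7).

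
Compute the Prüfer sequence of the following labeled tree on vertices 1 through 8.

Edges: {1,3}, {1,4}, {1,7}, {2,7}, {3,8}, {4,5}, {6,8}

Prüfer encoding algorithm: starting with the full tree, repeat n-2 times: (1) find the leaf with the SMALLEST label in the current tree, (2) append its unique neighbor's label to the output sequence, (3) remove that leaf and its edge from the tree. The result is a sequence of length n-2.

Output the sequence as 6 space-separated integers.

Step 1: leaves = {2,5,6}. Remove smallest leaf 2, emit neighbor 7.
Step 2: leaves = {5,6,7}. Remove smallest leaf 5, emit neighbor 4.
Step 3: leaves = {4,6,7}. Remove smallest leaf 4, emit neighbor 1.
Step 4: leaves = {6,7}. Remove smallest leaf 6, emit neighbor 8.
Step 5: leaves = {7,8}. Remove smallest leaf 7, emit neighbor 1.
Step 6: leaves = {1,8}. Remove smallest leaf 1, emit neighbor 3.
Done: 2 vertices remain (3, 8). Sequence = [7 4 1 8 1 3]

Answer: 7 4 1 8 1 3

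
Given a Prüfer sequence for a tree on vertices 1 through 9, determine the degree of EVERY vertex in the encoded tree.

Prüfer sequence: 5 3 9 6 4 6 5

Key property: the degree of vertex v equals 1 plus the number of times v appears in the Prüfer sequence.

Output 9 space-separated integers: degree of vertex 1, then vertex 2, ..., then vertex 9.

p_1 = 5: count[5] becomes 1
p_2 = 3: count[3] becomes 1
p_3 = 9: count[9] becomes 1
p_4 = 6: count[6] becomes 1
p_5 = 4: count[4] becomes 1
p_6 = 6: count[6] becomes 2
p_7 = 5: count[5] becomes 2
Degrees (1 + count): deg[1]=1+0=1, deg[2]=1+0=1, deg[3]=1+1=2, deg[4]=1+1=2, deg[5]=1+2=3, deg[6]=1+2=3, deg[7]=1+0=1, deg[8]=1+0=1, deg[9]=1+1=2

Answer: 1 1 2 2 3 3 1 1 2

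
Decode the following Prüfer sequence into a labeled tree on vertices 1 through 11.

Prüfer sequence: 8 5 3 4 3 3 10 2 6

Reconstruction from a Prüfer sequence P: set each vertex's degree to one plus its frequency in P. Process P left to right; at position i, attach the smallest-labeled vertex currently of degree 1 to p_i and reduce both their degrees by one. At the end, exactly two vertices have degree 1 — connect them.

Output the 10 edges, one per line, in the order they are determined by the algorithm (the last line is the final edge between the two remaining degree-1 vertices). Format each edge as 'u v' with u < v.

Initial degrees: {1:1, 2:2, 3:4, 4:2, 5:2, 6:2, 7:1, 8:2, 9:1, 10:2, 11:1}
Step 1: smallest deg-1 vertex = 1, p_1 = 8. Add edge {1,8}. Now deg[1]=0, deg[8]=1.
Step 2: smallest deg-1 vertex = 7, p_2 = 5. Add edge {5,7}. Now deg[7]=0, deg[5]=1.
Step 3: smallest deg-1 vertex = 5, p_3 = 3. Add edge {3,5}. Now deg[5]=0, deg[3]=3.
Step 4: smallest deg-1 vertex = 8, p_4 = 4. Add edge {4,8}. Now deg[8]=0, deg[4]=1.
Step 5: smallest deg-1 vertex = 4, p_5 = 3. Add edge {3,4}. Now deg[4]=0, deg[3]=2.
Step 6: smallest deg-1 vertex = 9, p_6 = 3. Add edge {3,9}. Now deg[9]=0, deg[3]=1.
Step 7: smallest deg-1 vertex = 3, p_7 = 10. Add edge {3,10}. Now deg[3]=0, deg[10]=1.
Step 8: smallest deg-1 vertex = 10, p_8 = 2. Add edge {2,10}. Now deg[10]=0, deg[2]=1.
Step 9: smallest deg-1 vertex = 2, p_9 = 6. Add edge {2,6}. Now deg[2]=0, deg[6]=1.
Final: two remaining deg-1 vertices are 6, 11. Add edge {6,11}.

Answer: 1 8
5 7
3 5
4 8
3 4
3 9
3 10
2 10
2 6
6 11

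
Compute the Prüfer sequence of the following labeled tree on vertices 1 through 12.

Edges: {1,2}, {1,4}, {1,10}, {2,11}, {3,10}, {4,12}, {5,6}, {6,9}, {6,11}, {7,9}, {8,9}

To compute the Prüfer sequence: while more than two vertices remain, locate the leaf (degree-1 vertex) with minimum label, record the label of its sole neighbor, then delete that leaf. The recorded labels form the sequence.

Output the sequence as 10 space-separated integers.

Answer: 10 6 9 9 6 11 1 2 1 4

Derivation:
Step 1: leaves = {3,5,7,8,12}. Remove smallest leaf 3, emit neighbor 10.
Step 2: leaves = {5,7,8,10,12}. Remove smallest leaf 5, emit neighbor 6.
Step 3: leaves = {7,8,10,12}. Remove smallest leaf 7, emit neighbor 9.
Step 4: leaves = {8,10,12}. Remove smallest leaf 8, emit neighbor 9.
Step 5: leaves = {9,10,12}. Remove smallest leaf 9, emit neighbor 6.
Step 6: leaves = {6,10,12}. Remove smallest leaf 6, emit neighbor 11.
Step 7: leaves = {10,11,12}. Remove smallest leaf 10, emit neighbor 1.
Step 8: leaves = {11,12}. Remove smallest leaf 11, emit neighbor 2.
Step 9: leaves = {2,12}. Remove smallest leaf 2, emit neighbor 1.
Step 10: leaves = {1,12}. Remove smallest leaf 1, emit neighbor 4.
Done: 2 vertices remain (4, 12). Sequence = [10 6 9 9 6 11 1 2 1 4]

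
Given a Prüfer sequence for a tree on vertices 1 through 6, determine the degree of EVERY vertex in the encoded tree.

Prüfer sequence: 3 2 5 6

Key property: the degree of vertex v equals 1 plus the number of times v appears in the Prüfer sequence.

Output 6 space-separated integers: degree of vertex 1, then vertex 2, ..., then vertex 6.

p_1 = 3: count[3] becomes 1
p_2 = 2: count[2] becomes 1
p_3 = 5: count[5] becomes 1
p_4 = 6: count[6] becomes 1
Degrees (1 + count): deg[1]=1+0=1, deg[2]=1+1=2, deg[3]=1+1=2, deg[4]=1+0=1, deg[5]=1+1=2, deg[6]=1+1=2

Answer: 1 2 2 1 2 2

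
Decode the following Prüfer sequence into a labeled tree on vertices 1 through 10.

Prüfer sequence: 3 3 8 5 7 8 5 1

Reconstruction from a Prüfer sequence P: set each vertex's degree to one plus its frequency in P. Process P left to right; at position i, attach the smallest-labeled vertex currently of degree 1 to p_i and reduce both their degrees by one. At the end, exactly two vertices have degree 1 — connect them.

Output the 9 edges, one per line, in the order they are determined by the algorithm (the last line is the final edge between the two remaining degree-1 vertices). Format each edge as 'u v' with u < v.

Initial degrees: {1:2, 2:1, 3:3, 4:1, 5:3, 6:1, 7:2, 8:3, 9:1, 10:1}
Step 1: smallest deg-1 vertex = 2, p_1 = 3. Add edge {2,3}. Now deg[2]=0, deg[3]=2.
Step 2: smallest deg-1 vertex = 4, p_2 = 3. Add edge {3,4}. Now deg[4]=0, deg[3]=1.
Step 3: smallest deg-1 vertex = 3, p_3 = 8. Add edge {3,8}. Now deg[3]=0, deg[8]=2.
Step 4: smallest deg-1 vertex = 6, p_4 = 5. Add edge {5,6}. Now deg[6]=0, deg[5]=2.
Step 5: smallest deg-1 vertex = 9, p_5 = 7. Add edge {7,9}. Now deg[9]=0, deg[7]=1.
Step 6: smallest deg-1 vertex = 7, p_6 = 8. Add edge {7,8}. Now deg[7]=0, deg[8]=1.
Step 7: smallest deg-1 vertex = 8, p_7 = 5. Add edge {5,8}. Now deg[8]=0, deg[5]=1.
Step 8: smallest deg-1 vertex = 5, p_8 = 1. Add edge {1,5}. Now deg[5]=0, deg[1]=1.
Final: two remaining deg-1 vertices are 1, 10. Add edge {1,10}.

Answer: 2 3
3 4
3 8
5 6
7 9
7 8
5 8
1 5
1 10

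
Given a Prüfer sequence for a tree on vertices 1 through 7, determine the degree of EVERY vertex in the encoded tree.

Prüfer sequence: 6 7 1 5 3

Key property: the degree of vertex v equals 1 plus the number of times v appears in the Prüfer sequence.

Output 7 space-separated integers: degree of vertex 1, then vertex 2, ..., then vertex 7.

Answer: 2 1 2 1 2 2 2

Derivation:
p_1 = 6: count[6] becomes 1
p_2 = 7: count[7] becomes 1
p_3 = 1: count[1] becomes 1
p_4 = 5: count[5] becomes 1
p_5 = 3: count[3] becomes 1
Degrees (1 + count): deg[1]=1+1=2, deg[2]=1+0=1, deg[3]=1+1=2, deg[4]=1+0=1, deg[5]=1+1=2, deg[6]=1+1=2, deg[7]=1+1=2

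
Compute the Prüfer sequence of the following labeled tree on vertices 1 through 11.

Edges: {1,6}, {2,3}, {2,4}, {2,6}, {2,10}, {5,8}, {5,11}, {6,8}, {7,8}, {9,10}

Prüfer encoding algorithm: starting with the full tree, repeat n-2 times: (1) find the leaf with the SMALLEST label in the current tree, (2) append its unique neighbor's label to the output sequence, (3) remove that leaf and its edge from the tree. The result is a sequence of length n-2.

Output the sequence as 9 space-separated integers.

Answer: 6 2 2 8 10 2 6 8 5

Derivation:
Step 1: leaves = {1,3,4,7,9,11}. Remove smallest leaf 1, emit neighbor 6.
Step 2: leaves = {3,4,7,9,11}. Remove smallest leaf 3, emit neighbor 2.
Step 3: leaves = {4,7,9,11}. Remove smallest leaf 4, emit neighbor 2.
Step 4: leaves = {7,9,11}. Remove smallest leaf 7, emit neighbor 8.
Step 5: leaves = {9,11}. Remove smallest leaf 9, emit neighbor 10.
Step 6: leaves = {10,11}. Remove smallest leaf 10, emit neighbor 2.
Step 7: leaves = {2,11}. Remove smallest leaf 2, emit neighbor 6.
Step 8: leaves = {6,11}. Remove smallest leaf 6, emit neighbor 8.
Step 9: leaves = {8,11}. Remove smallest leaf 8, emit neighbor 5.
Done: 2 vertices remain (5, 11). Sequence = [6 2 2 8 10 2 6 8 5]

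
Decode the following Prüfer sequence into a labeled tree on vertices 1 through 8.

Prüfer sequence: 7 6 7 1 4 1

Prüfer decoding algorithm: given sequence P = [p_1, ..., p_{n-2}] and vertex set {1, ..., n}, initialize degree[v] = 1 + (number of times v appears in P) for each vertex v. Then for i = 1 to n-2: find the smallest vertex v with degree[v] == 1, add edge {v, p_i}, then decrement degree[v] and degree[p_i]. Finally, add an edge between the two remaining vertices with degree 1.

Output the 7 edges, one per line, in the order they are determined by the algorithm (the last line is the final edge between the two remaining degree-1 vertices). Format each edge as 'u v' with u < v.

Initial degrees: {1:3, 2:1, 3:1, 4:2, 5:1, 6:2, 7:3, 8:1}
Step 1: smallest deg-1 vertex = 2, p_1 = 7. Add edge {2,7}. Now deg[2]=0, deg[7]=2.
Step 2: smallest deg-1 vertex = 3, p_2 = 6. Add edge {3,6}. Now deg[3]=0, deg[6]=1.
Step 3: smallest deg-1 vertex = 5, p_3 = 7. Add edge {5,7}. Now deg[5]=0, deg[7]=1.
Step 4: smallest deg-1 vertex = 6, p_4 = 1. Add edge {1,6}. Now deg[6]=0, deg[1]=2.
Step 5: smallest deg-1 vertex = 7, p_5 = 4. Add edge {4,7}. Now deg[7]=0, deg[4]=1.
Step 6: smallest deg-1 vertex = 4, p_6 = 1. Add edge {1,4}. Now deg[4]=0, deg[1]=1.
Final: two remaining deg-1 vertices are 1, 8. Add edge {1,8}.

Answer: 2 7
3 6
5 7
1 6
4 7
1 4
1 8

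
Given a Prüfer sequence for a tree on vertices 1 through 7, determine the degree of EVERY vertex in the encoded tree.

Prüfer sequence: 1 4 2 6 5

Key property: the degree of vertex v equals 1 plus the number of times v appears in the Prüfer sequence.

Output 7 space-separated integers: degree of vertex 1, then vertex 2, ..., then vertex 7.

p_1 = 1: count[1] becomes 1
p_2 = 4: count[4] becomes 1
p_3 = 2: count[2] becomes 1
p_4 = 6: count[6] becomes 1
p_5 = 5: count[5] becomes 1
Degrees (1 + count): deg[1]=1+1=2, deg[2]=1+1=2, deg[3]=1+0=1, deg[4]=1+1=2, deg[5]=1+1=2, deg[6]=1+1=2, deg[7]=1+0=1

Answer: 2 2 1 2 2 2 1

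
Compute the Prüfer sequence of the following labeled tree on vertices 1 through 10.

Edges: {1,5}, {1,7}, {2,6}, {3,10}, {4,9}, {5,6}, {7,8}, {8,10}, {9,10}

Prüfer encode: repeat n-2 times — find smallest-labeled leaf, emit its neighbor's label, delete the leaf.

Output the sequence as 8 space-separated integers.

Step 1: leaves = {2,3,4}. Remove smallest leaf 2, emit neighbor 6.
Step 2: leaves = {3,4,6}. Remove smallest leaf 3, emit neighbor 10.
Step 3: leaves = {4,6}. Remove smallest leaf 4, emit neighbor 9.
Step 4: leaves = {6,9}. Remove smallest leaf 6, emit neighbor 5.
Step 5: leaves = {5,9}. Remove smallest leaf 5, emit neighbor 1.
Step 6: leaves = {1,9}. Remove smallest leaf 1, emit neighbor 7.
Step 7: leaves = {7,9}. Remove smallest leaf 7, emit neighbor 8.
Step 8: leaves = {8,9}. Remove smallest leaf 8, emit neighbor 10.
Done: 2 vertices remain (9, 10). Sequence = [6 10 9 5 1 7 8 10]

Answer: 6 10 9 5 1 7 8 10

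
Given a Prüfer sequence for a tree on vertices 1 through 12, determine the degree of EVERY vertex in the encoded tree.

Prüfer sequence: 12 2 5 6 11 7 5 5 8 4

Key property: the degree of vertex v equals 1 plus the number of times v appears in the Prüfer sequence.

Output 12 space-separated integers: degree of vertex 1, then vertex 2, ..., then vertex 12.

p_1 = 12: count[12] becomes 1
p_2 = 2: count[2] becomes 1
p_3 = 5: count[5] becomes 1
p_4 = 6: count[6] becomes 1
p_5 = 11: count[11] becomes 1
p_6 = 7: count[7] becomes 1
p_7 = 5: count[5] becomes 2
p_8 = 5: count[5] becomes 3
p_9 = 8: count[8] becomes 1
p_10 = 4: count[4] becomes 1
Degrees (1 + count): deg[1]=1+0=1, deg[2]=1+1=2, deg[3]=1+0=1, deg[4]=1+1=2, deg[5]=1+3=4, deg[6]=1+1=2, deg[7]=1+1=2, deg[8]=1+1=2, deg[9]=1+0=1, deg[10]=1+0=1, deg[11]=1+1=2, deg[12]=1+1=2

Answer: 1 2 1 2 4 2 2 2 1 1 2 2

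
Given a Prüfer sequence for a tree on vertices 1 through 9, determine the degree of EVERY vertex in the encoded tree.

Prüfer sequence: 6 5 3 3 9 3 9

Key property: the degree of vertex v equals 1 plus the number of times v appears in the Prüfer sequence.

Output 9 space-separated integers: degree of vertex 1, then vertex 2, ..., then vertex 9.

Answer: 1 1 4 1 2 2 1 1 3

Derivation:
p_1 = 6: count[6] becomes 1
p_2 = 5: count[5] becomes 1
p_3 = 3: count[3] becomes 1
p_4 = 3: count[3] becomes 2
p_5 = 9: count[9] becomes 1
p_6 = 3: count[3] becomes 3
p_7 = 9: count[9] becomes 2
Degrees (1 + count): deg[1]=1+0=1, deg[2]=1+0=1, deg[3]=1+3=4, deg[4]=1+0=1, deg[5]=1+1=2, deg[6]=1+1=2, deg[7]=1+0=1, deg[8]=1+0=1, deg[9]=1+2=3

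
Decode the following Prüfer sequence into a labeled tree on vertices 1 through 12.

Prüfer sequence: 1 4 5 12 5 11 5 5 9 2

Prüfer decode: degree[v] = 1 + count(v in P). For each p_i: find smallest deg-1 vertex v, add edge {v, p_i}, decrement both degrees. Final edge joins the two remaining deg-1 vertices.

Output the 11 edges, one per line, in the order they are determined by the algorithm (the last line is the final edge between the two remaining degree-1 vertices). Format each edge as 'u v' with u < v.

Initial degrees: {1:2, 2:2, 3:1, 4:2, 5:5, 6:1, 7:1, 8:1, 9:2, 10:1, 11:2, 12:2}
Step 1: smallest deg-1 vertex = 3, p_1 = 1. Add edge {1,3}. Now deg[3]=0, deg[1]=1.
Step 2: smallest deg-1 vertex = 1, p_2 = 4. Add edge {1,4}. Now deg[1]=0, deg[4]=1.
Step 3: smallest deg-1 vertex = 4, p_3 = 5. Add edge {4,5}. Now deg[4]=0, deg[5]=4.
Step 4: smallest deg-1 vertex = 6, p_4 = 12. Add edge {6,12}. Now deg[6]=0, deg[12]=1.
Step 5: smallest deg-1 vertex = 7, p_5 = 5. Add edge {5,7}. Now deg[7]=0, deg[5]=3.
Step 6: smallest deg-1 vertex = 8, p_6 = 11. Add edge {8,11}. Now deg[8]=0, deg[11]=1.
Step 7: smallest deg-1 vertex = 10, p_7 = 5. Add edge {5,10}. Now deg[10]=0, deg[5]=2.
Step 8: smallest deg-1 vertex = 11, p_8 = 5. Add edge {5,11}. Now deg[11]=0, deg[5]=1.
Step 9: smallest deg-1 vertex = 5, p_9 = 9. Add edge {5,9}. Now deg[5]=0, deg[9]=1.
Step 10: smallest deg-1 vertex = 9, p_10 = 2. Add edge {2,9}. Now deg[9]=0, deg[2]=1.
Final: two remaining deg-1 vertices are 2, 12. Add edge {2,12}.

Answer: 1 3
1 4
4 5
6 12
5 7
8 11
5 10
5 11
5 9
2 9
2 12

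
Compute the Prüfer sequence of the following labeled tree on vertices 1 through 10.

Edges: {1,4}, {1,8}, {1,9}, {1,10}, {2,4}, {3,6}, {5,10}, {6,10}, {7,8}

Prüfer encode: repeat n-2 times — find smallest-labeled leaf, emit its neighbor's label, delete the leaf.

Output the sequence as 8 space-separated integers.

Step 1: leaves = {2,3,5,7,9}. Remove smallest leaf 2, emit neighbor 4.
Step 2: leaves = {3,4,5,7,9}. Remove smallest leaf 3, emit neighbor 6.
Step 3: leaves = {4,5,6,7,9}. Remove smallest leaf 4, emit neighbor 1.
Step 4: leaves = {5,6,7,9}. Remove smallest leaf 5, emit neighbor 10.
Step 5: leaves = {6,7,9}. Remove smallest leaf 6, emit neighbor 10.
Step 6: leaves = {7,9,10}. Remove smallest leaf 7, emit neighbor 8.
Step 7: leaves = {8,9,10}. Remove smallest leaf 8, emit neighbor 1.
Step 8: leaves = {9,10}. Remove smallest leaf 9, emit neighbor 1.
Done: 2 vertices remain (1, 10). Sequence = [4 6 1 10 10 8 1 1]

Answer: 4 6 1 10 10 8 1 1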